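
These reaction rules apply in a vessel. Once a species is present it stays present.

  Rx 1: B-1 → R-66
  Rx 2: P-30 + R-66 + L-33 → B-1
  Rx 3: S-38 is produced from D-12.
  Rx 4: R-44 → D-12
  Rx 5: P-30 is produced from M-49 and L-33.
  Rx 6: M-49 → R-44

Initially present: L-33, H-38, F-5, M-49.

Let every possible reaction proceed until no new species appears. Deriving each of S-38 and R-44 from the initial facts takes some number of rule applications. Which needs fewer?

R-44

R-44: M-49 present → R-44 forms (Rx 6). [1 rule application]
S-38: M-49 present → R-44 forms (Rx 6). R-44 present → D-12 forms (Rx 4). D-12 present → S-38 forms (Rx 3). [3 rule applications]
R-44 needs fewer.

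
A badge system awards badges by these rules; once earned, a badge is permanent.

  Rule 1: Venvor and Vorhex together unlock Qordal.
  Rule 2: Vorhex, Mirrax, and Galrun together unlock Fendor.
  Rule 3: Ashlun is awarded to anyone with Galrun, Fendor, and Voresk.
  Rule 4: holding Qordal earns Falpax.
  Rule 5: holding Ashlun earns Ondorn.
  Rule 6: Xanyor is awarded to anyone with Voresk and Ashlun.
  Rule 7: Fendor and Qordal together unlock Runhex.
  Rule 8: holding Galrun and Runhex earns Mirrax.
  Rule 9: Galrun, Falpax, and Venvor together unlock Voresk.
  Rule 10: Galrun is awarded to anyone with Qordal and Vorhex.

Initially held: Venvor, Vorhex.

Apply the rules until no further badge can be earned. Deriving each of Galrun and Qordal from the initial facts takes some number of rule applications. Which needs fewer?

Qordal

Qordal: With Venvor and Vorhex, Qordal is earned (Rule 1). [1 rule application]
Galrun: With Venvor and Vorhex, Qordal is earned (Rule 1). With Qordal and Vorhex, Galrun is earned (Rule 10). [2 rule applications]
Qordal needs fewer.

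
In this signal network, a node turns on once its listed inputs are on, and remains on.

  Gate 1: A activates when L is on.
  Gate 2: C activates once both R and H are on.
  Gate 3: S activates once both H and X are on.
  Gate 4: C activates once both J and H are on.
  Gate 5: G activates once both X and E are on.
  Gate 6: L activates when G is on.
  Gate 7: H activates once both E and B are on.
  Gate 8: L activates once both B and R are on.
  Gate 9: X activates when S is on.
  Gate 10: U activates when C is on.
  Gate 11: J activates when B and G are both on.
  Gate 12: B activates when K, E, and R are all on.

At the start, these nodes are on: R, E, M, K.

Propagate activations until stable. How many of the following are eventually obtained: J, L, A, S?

K, E, and R are on, so B activates (Gate 12).
Gate 8: B and R on → L on.
L is on, so A activates (Gate 1).
J would need B and G (Gate 11), but G never turns on.
L: reached.
A: reached.
S would need H and X (Gate 3), but X never turns on.
Reached: L and A — 2 of the 4.

2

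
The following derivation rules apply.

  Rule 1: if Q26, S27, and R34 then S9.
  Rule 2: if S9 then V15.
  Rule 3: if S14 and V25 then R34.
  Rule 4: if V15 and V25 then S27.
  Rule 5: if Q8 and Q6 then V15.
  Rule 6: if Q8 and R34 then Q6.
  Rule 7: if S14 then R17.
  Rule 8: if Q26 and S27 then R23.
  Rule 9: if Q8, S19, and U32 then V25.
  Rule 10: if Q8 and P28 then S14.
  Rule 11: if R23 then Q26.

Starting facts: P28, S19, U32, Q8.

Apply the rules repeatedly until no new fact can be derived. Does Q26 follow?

No

Q26 would need R23 (Rule 11), but R23 is never established.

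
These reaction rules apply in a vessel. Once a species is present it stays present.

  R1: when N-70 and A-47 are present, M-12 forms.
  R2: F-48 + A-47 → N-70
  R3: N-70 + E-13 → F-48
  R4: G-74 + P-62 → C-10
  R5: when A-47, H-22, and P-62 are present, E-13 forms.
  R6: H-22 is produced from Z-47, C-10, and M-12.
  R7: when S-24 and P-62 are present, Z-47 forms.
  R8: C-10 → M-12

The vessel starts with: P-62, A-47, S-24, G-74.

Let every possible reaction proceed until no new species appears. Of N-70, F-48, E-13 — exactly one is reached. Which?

G-74 and P-62 present → C-10 forms (R4).
S-24 and P-62 present → Z-47 forms (R7).
C-10 present → M-12 forms (R8).
Z-47, C-10, and M-12 present → H-22 forms (R6).
A-47, H-22, and P-62 present → E-13 forms (R5).
F-48 would need N-70 and E-13 (R3), but N-70 never forms. N-70 would need F-48 and A-47 (R2), but F-48 never forms.

E-13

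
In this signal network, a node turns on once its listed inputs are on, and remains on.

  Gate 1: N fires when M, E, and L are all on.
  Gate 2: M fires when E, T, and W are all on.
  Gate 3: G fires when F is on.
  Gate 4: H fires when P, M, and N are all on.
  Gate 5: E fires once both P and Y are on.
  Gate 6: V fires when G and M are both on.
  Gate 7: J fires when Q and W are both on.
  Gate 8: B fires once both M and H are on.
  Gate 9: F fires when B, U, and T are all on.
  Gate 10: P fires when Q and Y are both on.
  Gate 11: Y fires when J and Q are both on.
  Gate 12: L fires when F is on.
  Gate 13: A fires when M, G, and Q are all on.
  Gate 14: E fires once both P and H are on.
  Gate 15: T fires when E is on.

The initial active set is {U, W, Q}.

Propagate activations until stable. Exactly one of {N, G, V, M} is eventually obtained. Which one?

M

Q and W are on, so J fires (Gate 7).
J and Q are on, so Y fires (Gate 11).
Q and Y are on, so P fires (Gate 10).
Gate 5: P and Y on → E on.
E is on, so T fires (Gate 15).
E, T, and W are on, so M fires (Gate 2).
V would need G and M (Gate 6), but G never turns on. G would need F (Gate 3), but F never turns on. N would need M, E, and L (Gate 1), but L never turns on.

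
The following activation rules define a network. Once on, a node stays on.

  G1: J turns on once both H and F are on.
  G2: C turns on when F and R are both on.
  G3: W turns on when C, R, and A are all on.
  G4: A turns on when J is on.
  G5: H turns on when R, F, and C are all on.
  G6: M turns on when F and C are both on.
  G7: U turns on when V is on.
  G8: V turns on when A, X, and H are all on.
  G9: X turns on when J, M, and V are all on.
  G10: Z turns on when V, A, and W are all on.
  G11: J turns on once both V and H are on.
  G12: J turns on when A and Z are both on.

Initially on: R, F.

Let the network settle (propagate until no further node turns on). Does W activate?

Yes

F and R are on, so C turns on (G2).
R, F, and C are on, so H turns on (G5).
G1: H and F on → J on.
G4: J on → A on.
G3: C, R, and A on → W on.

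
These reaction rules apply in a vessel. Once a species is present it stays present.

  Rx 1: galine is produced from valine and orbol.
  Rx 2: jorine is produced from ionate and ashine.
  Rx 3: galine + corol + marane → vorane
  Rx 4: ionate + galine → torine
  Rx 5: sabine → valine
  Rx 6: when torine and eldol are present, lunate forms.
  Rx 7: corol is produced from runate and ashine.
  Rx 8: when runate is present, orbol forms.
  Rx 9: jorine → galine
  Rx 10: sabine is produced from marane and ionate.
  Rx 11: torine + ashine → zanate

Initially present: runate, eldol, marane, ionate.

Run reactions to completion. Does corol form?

corol would need runate and ashine (Rx 7), but ashine never forms.

No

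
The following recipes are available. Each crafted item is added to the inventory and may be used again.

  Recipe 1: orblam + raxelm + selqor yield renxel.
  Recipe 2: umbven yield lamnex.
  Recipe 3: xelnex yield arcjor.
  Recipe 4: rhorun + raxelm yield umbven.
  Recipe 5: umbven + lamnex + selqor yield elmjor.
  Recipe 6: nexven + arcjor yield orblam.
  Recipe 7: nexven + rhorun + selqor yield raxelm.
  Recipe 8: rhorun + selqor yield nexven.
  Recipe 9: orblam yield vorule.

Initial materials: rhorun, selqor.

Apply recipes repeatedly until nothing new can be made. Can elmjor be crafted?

Using Recipe 8, rhorun and selqor make nexven.
Using Recipe 7, nexven, rhorun, and selqor make raxelm.
Using Recipe 4, rhorun and raxelm make umbven.
Using Recipe 2, umbven makes lamnex.
Using Recipe 5, umbven, lamnex, and selqor make elmjor.

Yes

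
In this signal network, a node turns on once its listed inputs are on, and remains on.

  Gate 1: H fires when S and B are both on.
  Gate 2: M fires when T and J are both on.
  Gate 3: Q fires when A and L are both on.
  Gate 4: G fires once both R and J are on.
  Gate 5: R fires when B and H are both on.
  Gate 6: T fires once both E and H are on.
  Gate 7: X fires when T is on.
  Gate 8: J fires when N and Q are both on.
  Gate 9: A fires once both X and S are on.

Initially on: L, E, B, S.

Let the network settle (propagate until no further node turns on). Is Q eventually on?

Yes

Gate 1: S and B on → H on.
Gate 6: E and H on → T on.
Gate 7: T on → X on.
X and S are on, so A fires (Gate 9).
A and L are on, so Q fires (Gate 3).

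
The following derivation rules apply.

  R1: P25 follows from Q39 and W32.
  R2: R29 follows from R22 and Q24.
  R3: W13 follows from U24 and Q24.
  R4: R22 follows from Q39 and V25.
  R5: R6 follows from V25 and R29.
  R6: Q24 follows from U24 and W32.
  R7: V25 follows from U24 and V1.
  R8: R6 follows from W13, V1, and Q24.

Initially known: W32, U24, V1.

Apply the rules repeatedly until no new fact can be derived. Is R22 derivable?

R22 would need Q39 and V25 (R4), but Q39 is never established.

No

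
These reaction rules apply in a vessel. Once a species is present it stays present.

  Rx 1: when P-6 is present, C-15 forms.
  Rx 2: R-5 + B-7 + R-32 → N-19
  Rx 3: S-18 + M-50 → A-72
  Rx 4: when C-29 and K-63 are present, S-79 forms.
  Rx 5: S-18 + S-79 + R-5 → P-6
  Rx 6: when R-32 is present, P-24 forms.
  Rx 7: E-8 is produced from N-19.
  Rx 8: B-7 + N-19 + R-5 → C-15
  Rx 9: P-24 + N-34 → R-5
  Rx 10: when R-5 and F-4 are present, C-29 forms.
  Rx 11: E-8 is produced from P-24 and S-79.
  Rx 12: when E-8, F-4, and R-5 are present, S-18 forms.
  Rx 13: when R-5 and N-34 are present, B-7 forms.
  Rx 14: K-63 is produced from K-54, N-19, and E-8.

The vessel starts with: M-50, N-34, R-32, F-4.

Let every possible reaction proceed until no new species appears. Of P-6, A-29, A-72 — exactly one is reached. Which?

R-32 present → P-24 forms (Rx 6).
P-24 and N-34 present → R-5 forms (Rx 9).
R-5 and N-34 present → B-7 forms (Rx 13).
R-5, B-7, and R-32 present → N-19 forms (Rx 2).
N-19 present → E-8 forms (Rx 7).
E-8, F-4, and R-5 present → S-18 forms (Rx 12).
S-18 and M-50 present → A-72 forms (Rx 3).
P-6 would need S-18, S-79, and R-5 (Rx 5), but S-79 never forms. No rule produces A-29, and it is not given.

A-72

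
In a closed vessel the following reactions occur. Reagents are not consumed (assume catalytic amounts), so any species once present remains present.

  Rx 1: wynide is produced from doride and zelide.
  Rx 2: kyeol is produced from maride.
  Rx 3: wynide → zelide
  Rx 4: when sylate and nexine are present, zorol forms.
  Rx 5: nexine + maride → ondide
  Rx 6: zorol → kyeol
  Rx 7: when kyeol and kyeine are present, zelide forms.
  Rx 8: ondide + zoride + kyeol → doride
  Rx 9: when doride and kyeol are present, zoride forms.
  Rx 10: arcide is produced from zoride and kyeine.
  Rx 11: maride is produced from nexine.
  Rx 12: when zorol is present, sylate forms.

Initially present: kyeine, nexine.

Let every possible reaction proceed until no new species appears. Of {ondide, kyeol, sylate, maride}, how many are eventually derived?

nexine present → maride forms (Rx 11).
nexine and maride present → ondide forms (Rx 5).
maride present → kyeol forms (Rx 2).
ondide: reached.
kyeol: reached.
sylate would need zorol (Rx 12), but zorol never forms.
maride: reached.
Reached: ondide, kyeol, and maride — 3 of the 4.

3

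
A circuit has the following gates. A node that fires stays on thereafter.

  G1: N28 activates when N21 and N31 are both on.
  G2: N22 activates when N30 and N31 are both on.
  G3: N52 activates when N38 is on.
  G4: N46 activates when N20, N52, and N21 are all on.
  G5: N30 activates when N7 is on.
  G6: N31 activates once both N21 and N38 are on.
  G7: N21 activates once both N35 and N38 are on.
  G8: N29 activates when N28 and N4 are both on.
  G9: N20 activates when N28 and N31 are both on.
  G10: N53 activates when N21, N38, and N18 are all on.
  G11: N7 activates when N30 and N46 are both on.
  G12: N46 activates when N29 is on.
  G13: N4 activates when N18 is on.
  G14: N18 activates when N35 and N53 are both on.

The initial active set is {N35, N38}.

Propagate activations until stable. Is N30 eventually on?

N30 would need N7 (G5), but N7 never turns on.

No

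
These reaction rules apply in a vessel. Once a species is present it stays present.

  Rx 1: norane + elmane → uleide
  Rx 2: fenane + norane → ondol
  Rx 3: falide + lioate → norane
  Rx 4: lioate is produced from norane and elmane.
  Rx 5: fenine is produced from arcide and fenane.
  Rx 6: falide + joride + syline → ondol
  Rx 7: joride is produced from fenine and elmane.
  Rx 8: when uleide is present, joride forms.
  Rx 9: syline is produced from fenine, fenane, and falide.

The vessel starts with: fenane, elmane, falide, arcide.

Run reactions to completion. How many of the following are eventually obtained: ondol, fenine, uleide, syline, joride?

arcide and fenane present → fenine forms (Rx 5).
fenine, fenane, and falide present → syline forms (Rx 9).
fenine and elmane present → joride forms (Rx 7).
falide, joride, and syline present → ondol forms (Rx 6).
ondol: reached.
fenine: reached.
uleide would need norane and elmane (Rx 1), but norane never forms.
syline: reached.
joride: reached.
Reached: ondol, fenine, syline, and joride — 4 of the 5.

4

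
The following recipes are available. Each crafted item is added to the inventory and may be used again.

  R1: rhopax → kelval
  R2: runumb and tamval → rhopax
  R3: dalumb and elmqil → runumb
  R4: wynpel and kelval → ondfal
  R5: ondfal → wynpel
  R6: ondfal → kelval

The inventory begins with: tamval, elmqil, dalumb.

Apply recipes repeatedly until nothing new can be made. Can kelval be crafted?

Using R3, dalumb and elmqil make runumb.
Using R2, runumb and tamval make rhopax.
rhopax → kelval (R1).

Yes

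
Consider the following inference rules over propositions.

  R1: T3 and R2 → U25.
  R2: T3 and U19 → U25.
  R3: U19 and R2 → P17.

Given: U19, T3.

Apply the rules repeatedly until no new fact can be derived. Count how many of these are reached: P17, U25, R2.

1

From T3 and U19, R2 gives U25.
P17 would need U19 and R2 (R3), but R2 is never established.
U25: reached.
No rule produces R2, and it is not given.
Reached: U25 — 1 of the 3.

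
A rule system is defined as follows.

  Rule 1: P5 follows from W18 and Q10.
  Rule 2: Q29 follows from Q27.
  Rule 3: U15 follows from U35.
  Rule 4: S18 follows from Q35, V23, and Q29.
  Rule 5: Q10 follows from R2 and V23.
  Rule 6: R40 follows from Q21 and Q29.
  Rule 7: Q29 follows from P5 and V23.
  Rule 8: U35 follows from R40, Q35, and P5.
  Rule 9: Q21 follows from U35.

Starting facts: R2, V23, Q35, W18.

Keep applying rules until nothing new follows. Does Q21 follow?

No

Q21 would need U35 (Rule 9), but U35 is never established.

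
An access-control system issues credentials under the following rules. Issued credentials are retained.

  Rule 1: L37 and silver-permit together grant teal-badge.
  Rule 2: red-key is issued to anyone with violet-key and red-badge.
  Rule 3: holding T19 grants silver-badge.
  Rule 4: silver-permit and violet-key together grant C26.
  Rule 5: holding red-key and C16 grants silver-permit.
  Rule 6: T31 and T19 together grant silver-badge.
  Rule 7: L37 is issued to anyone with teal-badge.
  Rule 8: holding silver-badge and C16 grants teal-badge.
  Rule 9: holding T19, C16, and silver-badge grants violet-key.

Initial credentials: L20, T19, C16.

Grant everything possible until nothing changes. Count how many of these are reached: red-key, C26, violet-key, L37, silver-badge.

3

Holding T19 grants silver-badge (Rule 3).
Holding silver-badge and C16 grants teal-badge (Rule 8).
Holding T19, C16, and silver-badge grants violet-key (Rule 9).
Holding teal-badge grants L37 (Rule 7).
red-key would need violet-key and red-badge (Rule 2), but red-badge is never granted.
C26 would need silver-permit and violet-key (Rule 4), but silver-permit is never granted.
violet-key: reached.
L37: reached.
silver-badge: reached.
Reached: violet-key, L37, and silver-badge — 3 of the 5.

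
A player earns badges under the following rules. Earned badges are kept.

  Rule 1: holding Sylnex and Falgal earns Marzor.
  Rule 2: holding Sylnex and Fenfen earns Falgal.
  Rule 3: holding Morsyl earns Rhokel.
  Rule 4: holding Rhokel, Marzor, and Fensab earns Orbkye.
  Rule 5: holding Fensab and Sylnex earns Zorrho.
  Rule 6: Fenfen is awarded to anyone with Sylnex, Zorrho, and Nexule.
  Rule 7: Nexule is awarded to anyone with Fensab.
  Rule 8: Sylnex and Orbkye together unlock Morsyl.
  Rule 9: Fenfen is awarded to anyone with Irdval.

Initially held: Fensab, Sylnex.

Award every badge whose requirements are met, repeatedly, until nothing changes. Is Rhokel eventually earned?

No

Rhokel would need Morsyl (Rule 3), but Morsyl is never earned.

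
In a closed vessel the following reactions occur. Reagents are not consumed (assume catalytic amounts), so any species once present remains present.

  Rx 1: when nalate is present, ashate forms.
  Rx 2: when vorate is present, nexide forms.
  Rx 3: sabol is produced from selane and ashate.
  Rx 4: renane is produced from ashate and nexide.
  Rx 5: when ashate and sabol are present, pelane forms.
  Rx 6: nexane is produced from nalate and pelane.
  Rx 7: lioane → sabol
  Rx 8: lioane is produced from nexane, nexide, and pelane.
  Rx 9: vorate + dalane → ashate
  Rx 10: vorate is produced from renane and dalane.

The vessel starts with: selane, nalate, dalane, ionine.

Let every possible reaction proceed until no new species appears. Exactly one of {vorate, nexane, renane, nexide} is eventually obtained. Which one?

nalate present → ashate forms (Rx 1).
selane and ashate present → sabol forms (Rx 3).
ashate and sabol present → pelane forms (Rx 5).
nalate and pelane present → nexane forms (Rx 6).
renane would need ashate and nexide (Rx 4), but nexide never forms. vorate would need renane and dalane (Rx 10), but renane never forms. nexide would need vorate (Rx 2), but vorate never forms.

nexane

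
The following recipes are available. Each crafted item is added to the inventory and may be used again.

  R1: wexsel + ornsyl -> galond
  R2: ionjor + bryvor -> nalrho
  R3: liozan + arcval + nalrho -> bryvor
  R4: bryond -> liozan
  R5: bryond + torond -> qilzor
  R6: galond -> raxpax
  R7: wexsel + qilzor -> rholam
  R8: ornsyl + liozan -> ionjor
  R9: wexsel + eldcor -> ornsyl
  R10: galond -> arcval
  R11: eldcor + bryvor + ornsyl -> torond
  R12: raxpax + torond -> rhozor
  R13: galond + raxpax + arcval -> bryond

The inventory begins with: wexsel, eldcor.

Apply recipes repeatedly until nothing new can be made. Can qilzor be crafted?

qilzor would need bryond and torond (R5), but torond is never obtained.

No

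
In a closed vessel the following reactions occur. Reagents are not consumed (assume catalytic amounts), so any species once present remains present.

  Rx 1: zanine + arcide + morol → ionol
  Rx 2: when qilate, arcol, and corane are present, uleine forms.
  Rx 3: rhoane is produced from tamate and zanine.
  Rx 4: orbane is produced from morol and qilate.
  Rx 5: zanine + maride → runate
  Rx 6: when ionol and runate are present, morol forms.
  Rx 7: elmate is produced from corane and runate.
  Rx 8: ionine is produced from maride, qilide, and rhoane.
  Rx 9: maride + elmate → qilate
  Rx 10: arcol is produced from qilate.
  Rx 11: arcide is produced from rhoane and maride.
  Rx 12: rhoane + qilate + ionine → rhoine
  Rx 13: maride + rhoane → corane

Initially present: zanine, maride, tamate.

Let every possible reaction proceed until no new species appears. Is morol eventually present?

morol would need ionol and runate (Rx 6), but ionol never forms.

No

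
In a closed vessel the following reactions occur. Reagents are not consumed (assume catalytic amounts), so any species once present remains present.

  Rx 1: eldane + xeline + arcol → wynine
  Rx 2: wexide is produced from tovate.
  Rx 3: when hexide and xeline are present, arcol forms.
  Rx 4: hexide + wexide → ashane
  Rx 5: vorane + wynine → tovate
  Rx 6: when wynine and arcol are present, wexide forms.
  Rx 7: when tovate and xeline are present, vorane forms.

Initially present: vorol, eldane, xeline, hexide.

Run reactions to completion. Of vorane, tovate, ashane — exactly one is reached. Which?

hexide and xeline present → arcol forms (Rx 3).
eldane, xeline, and arcol present → wynine forms (Rx 1).
wynine and arcol present → wexide forms (Rx 6).
hexide and wexide present → ashane forms (Rx 4).
tovate would need vorane and wynine (Rx 5), but vorane never forms. vorane would need tovate and xeline (Rx 7), but tovate never forms.

ashane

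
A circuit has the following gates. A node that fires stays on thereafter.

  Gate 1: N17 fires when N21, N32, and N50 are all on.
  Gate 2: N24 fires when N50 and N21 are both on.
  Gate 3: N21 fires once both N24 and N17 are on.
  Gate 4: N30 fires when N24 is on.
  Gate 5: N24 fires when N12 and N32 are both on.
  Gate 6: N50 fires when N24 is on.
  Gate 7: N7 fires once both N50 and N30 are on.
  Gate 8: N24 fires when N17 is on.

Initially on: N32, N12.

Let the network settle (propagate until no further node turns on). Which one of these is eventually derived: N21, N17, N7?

N12 and N32 are on, so N24 fires (Gate 5).
N24 is on, so N30 fires (Gate 4).
Gate 6: N24 on → N50 on.
Gate 7: N50 and N30 on → N7 on.
N17 would need N21, N32, and N50 (Gate 1), but N21 never turns on. N21 would need N24 and N17 (Gate 3), but N17 never turns on.

N7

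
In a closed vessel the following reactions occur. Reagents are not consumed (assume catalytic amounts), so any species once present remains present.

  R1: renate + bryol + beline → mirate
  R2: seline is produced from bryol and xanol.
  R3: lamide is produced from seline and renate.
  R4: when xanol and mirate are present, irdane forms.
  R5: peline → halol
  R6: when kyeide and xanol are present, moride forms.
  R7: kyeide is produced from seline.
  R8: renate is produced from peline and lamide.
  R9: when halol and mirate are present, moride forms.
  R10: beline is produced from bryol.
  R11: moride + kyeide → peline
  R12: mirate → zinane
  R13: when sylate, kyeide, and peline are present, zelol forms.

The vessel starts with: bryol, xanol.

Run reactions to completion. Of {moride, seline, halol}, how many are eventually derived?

bryol and xanol present → seline forms (R2).
seline present → kyeide forms (R7).
kyeide and xanol present → moride forms (R6).
moride and kyeide present → peline forms (R11).
peline present → halol forms (R5).
moride: reached.
seline: reached.
halol: reached.
All 3 are reached.

3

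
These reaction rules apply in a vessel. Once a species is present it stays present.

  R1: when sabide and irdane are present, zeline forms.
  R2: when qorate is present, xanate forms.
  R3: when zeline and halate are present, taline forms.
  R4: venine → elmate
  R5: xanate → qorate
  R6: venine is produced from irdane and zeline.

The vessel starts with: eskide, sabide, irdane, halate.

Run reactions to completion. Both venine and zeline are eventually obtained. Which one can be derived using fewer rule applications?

zeline: sabide and irdane present → zeline forms (R1). [1 rule application]
venine: sabide and irdane present → zeline forms (R1). irdane and zeline present → venine forms (R6). [2 rule applications]
zeline needs fewer.

zeline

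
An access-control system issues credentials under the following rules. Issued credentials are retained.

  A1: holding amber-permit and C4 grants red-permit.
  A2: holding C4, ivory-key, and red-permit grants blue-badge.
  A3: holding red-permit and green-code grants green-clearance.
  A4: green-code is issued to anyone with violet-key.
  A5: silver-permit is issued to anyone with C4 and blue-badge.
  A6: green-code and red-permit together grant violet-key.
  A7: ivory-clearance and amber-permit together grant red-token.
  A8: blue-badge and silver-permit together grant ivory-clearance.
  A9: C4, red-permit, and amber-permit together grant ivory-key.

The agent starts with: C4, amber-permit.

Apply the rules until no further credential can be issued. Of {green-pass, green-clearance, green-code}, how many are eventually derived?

No rule produces green-pass, and it is not given.
green-clearance would need red-permit and green-code (A3), but green-code is never granted.
green-code would need violet-key (A4), but violet-key is never granted.
None of the 3 are reached.

0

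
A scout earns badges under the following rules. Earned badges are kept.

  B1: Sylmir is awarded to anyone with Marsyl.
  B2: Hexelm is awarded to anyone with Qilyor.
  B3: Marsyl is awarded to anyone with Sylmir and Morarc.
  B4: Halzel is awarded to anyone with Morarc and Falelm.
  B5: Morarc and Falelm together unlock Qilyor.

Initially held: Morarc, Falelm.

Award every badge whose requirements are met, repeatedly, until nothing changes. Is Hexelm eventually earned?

With Morarc and Falelm, Qilyor is earned (B5).
With Qilyor, Hexelm is earned (B2).

Yes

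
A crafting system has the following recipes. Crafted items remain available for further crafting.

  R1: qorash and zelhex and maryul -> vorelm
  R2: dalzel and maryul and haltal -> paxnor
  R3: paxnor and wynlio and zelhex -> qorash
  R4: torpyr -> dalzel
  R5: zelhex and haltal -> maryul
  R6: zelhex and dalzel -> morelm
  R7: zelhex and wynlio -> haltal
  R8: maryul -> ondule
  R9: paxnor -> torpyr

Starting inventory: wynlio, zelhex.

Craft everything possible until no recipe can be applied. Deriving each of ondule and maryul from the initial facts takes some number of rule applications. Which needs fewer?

maryul

maryul: Using R7, zelhex and wynlio make haltal. zelhex and haltal -> maryul (R5). [2 rule applications]
ondule: zelhex and wynlio -> haltal (R7). Using R5, zelhex and haltal make maryul. Using R8, maryul makes ondule. [3 rule applications]
maryul needs fewer.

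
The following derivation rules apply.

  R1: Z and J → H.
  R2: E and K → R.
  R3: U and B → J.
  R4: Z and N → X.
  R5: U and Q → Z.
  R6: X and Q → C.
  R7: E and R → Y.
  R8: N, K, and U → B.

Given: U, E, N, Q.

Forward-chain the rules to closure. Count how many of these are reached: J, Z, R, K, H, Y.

1

U and Q hold, so Z follows (R5).
J would need U and B (R3), but B is never established.
Z: reached.
R would need E and K (R2), but K is never established.
No rule produces K, and it is not given.
H would need Z and J (R1), but J is never established.
Y would need E and R (R7), but R is never established.
Reached: Z — 1 of the 6.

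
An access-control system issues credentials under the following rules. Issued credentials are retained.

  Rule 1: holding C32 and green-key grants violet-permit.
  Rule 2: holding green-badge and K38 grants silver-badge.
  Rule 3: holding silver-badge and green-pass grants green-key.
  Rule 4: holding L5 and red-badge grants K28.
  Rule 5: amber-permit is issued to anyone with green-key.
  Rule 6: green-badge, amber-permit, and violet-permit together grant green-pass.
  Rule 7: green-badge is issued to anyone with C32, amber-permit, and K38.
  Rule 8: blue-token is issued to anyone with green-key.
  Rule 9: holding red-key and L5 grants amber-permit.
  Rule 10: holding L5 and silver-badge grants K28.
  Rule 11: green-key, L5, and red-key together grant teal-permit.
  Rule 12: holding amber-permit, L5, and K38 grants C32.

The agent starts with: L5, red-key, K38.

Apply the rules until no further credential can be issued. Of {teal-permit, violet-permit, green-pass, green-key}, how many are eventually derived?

teal-permit would need green-key, L5, and red-key (Rule 11), but green-key is never granted.
violet-permit would need C32 and green-key (Rule 1), but green-key is never granted.
green-pass would need green-badge, amber-permit, and violet-permit (Rule 6), but violet-permit is never granted.
green-key would need silver-badge and green-pass (Rule 3), but green-pass is never granted.
None of the 4 are reached.

0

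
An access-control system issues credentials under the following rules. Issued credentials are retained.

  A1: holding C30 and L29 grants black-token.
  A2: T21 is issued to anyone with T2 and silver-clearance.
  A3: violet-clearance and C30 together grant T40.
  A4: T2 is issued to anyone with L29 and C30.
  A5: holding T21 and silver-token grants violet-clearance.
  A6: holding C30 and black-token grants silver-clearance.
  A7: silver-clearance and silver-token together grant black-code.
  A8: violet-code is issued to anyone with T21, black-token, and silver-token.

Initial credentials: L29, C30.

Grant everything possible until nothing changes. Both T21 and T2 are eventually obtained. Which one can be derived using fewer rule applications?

T2

T2: Holding L29 and C30 grants T2 (A4). [1 rule application]
T21: Holding L29 and C30 grants T2 (A4). Holding C30 and L29 grants black-token (A1). Holding C30 and black-token grants silver-clearance (A6). Holding T2 and silver-clearance grants T21 (A2). [4 rule applications]
T2 needs fewer.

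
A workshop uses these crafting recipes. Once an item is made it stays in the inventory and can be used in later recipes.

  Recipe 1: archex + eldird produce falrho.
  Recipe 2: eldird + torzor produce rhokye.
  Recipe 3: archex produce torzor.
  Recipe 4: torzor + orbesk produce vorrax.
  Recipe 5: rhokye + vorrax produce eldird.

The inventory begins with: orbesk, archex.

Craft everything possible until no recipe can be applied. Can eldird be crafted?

eldird would need rhokye and vorrax (Recipe 5), but rhokye is never obtained.

No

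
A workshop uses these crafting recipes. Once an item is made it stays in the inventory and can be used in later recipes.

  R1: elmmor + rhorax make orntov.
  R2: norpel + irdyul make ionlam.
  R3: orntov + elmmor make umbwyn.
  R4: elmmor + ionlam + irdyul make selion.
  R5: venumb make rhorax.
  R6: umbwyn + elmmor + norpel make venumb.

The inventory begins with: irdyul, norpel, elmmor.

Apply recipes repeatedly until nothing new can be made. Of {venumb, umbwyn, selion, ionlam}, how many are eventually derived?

2

Using R2, norpel and irdyul make ionlam.
Using R4, elmmor, ionlam, and irdyul make selion.
venumb would need umbwyn, elmmor, and norpel (R6), but umbwyn is never obtained.
umbwyn would need orntov and elmmor (R3), but orntov is never obtained.
selion: reached.
ionlam: reached.
Reached: selion and ionlam — 2 of the 4.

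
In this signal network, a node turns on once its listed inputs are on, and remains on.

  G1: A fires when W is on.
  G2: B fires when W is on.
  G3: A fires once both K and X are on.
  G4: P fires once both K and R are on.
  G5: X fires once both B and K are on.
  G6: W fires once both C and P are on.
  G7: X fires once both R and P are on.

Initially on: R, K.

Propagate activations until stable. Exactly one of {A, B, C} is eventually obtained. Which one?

A

G4: K and R on → P on.
R and P are on, so X fires (G7).
K and X are on, so A fires (G3).
B would need W (G2), but W never turns on. No rule produces C, and it is not given.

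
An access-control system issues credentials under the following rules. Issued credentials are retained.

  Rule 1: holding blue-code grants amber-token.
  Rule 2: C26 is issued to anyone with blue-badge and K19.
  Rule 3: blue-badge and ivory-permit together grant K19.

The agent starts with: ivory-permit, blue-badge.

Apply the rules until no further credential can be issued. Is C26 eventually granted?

Yes

Holding blue-badge and ivory-permit grants K19 (Rule 3).
Holding blue-badge and K19 grants C26 (Rule 2).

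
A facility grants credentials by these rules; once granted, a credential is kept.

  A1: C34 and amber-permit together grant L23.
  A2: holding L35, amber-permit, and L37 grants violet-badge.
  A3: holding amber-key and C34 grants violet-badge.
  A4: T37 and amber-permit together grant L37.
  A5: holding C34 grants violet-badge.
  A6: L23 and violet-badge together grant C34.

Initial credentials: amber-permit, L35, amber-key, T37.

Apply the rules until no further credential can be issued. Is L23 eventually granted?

No

L23 would need C34 and amber-permit (A1), but C34 is never granted.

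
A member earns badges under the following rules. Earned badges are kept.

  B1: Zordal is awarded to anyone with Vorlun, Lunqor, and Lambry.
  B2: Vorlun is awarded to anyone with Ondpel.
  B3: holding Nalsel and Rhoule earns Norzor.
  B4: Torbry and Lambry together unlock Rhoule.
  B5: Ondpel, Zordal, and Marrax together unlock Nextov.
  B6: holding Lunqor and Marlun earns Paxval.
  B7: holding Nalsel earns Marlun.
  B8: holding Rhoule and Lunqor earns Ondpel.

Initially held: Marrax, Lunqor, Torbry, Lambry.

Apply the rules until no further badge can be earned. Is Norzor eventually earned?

Norzor would need Nalsel and Rhoule (B3), but Nalsel is never earned.

No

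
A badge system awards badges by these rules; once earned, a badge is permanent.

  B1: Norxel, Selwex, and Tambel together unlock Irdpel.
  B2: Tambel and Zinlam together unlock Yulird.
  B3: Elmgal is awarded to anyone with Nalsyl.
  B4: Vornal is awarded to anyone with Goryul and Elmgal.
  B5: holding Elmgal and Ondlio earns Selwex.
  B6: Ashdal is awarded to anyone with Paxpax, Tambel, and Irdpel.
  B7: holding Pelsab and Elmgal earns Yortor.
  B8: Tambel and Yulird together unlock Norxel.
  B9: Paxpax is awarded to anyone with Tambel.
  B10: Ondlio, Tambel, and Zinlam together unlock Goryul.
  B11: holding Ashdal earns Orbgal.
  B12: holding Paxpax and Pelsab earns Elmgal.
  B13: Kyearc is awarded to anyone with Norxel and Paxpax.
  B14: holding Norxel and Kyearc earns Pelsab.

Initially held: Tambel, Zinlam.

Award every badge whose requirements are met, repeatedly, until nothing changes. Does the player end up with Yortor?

With Tambel and Zinlam, Yulird is earned (B2).
With Tambel, Paxpax is earned (B9).
With Tambel and Yulird, Norxel is earned (B8).
With Norxel and Paxpax, Kyearc is earned (B13).
With Norxel and Kyearc, Pelsab is earned (B14).
With Paxpax and Pelsab, Elmgal is earned (B12).
With Pelsab and Elmgal, Yortor is earned (B7).

Yes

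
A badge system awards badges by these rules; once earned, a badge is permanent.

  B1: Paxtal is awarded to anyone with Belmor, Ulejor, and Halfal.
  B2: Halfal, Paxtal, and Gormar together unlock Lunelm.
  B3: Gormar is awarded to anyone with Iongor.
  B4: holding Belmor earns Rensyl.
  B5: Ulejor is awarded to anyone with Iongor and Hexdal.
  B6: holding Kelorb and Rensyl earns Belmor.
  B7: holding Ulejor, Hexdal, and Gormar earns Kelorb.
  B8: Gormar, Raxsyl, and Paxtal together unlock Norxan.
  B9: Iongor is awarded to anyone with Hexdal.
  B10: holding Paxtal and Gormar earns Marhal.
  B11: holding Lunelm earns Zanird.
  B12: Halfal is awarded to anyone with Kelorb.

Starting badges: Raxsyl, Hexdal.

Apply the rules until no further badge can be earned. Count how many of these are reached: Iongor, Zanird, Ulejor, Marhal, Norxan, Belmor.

2

With Hexdal, Iongor is earned (B9).
With Iongor and Hexdal, Ulejor is earned (B5).
Iongor: reached.
Zanird would need Lunelm (B11), but Lunelm is never earned.
Ulejor: reached.
Marhal would need Paxtal and Gormar (B10), but Paxtal is never earned.
Norxan would need Gormar, Raxsyl, and Paxtal (B8), but Paxtal is never earned.
Belmor would need Kelorb and Rensyl (B6), but Rensyl is never earned.
Reached: Iongor and Ulejor — 2 of the 6.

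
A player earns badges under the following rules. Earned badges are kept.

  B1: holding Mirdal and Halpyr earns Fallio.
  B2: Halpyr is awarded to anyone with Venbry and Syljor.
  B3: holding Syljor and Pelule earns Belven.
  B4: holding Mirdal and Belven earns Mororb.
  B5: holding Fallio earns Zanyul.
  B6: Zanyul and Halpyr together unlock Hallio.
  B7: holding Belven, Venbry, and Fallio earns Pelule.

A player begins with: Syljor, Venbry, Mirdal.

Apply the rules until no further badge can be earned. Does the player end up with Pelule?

Pelule would need Belven, Venbry, and Fallio (B7), but Belven is never earned.

No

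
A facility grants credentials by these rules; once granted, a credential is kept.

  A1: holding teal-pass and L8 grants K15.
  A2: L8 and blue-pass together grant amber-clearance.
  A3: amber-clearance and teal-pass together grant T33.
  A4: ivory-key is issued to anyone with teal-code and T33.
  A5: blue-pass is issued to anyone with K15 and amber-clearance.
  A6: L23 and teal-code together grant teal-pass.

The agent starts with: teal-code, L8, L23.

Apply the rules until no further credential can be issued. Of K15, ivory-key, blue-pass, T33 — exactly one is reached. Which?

K15

Holding L23 and teal-code grants teal-pass (A6).
Holding teal-pass and L8 grants K15 (A1).
blue-pass would need K15 and amber-clearance (A5), but amber-clearance is never granted. ivory-key would need teal-code and T33 (A4), but T33 is never granted. T33 would need amber-clearance and teal-pass (A3), but amber-clearance is never granted.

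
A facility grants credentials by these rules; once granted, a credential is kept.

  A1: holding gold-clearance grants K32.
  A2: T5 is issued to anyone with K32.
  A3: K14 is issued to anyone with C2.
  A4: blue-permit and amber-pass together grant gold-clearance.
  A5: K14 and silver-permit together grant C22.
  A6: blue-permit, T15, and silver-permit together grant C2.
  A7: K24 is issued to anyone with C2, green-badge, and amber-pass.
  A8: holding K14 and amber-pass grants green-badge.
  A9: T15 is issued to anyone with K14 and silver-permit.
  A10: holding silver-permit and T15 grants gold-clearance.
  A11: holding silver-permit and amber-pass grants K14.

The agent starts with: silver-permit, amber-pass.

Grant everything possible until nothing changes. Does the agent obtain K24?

K24 would need C2, green-badge, and amber-pass (A7), but C2 is never granted.

No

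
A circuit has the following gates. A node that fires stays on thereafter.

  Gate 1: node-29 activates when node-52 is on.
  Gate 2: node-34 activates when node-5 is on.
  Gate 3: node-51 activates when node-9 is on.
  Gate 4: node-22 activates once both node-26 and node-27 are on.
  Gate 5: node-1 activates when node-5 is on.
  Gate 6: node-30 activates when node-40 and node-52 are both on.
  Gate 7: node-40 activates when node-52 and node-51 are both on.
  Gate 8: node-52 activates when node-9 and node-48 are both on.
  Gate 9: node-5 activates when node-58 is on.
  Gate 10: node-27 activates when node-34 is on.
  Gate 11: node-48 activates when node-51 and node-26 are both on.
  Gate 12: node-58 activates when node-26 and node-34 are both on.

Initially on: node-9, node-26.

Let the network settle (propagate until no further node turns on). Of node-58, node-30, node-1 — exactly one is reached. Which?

node-30

Gate 3: node-9 on → node-51 on.
Gate 11: node-51 and node-26 on → node-48 on.
Gate 8: node-9 and node-48 on → node-52 on.
node-52 and node-51 are on, so node-40 activates (Gate 7).
Gate 6: node-40 and node-52 on → node-30 on.
node-1 would need node-5 (Gate 5), but node-5 never turns on. node-58 would need node-26 and node-34 (Gate 12), but node-34 never turns on.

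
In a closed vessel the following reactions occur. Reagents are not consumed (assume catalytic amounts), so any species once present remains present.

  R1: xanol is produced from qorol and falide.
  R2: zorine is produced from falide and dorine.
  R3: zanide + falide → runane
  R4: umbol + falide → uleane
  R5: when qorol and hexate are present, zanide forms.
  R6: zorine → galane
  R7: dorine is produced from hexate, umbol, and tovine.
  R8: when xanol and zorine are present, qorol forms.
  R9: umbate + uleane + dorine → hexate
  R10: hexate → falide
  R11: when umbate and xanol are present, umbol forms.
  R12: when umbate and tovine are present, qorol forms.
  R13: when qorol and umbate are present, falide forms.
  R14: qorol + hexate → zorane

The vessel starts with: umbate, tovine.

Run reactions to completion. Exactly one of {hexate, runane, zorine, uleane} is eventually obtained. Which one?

umbate and tovine present → qorol forms (R12).
qorol and umbate present → falide forms (R13).
qorol and falide present → xanol forms (R1).
umbate and xanol present → umbol forms (R11).
umbol and falide present → uleane forms (R4).
hexate would need umbate, uleane, and dorine (R9), but dorine never forms. runane would need zanide and falide (R3), but zanide never forms. zorine would need falide and dorine (R2), but dorine never forms.

uleane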